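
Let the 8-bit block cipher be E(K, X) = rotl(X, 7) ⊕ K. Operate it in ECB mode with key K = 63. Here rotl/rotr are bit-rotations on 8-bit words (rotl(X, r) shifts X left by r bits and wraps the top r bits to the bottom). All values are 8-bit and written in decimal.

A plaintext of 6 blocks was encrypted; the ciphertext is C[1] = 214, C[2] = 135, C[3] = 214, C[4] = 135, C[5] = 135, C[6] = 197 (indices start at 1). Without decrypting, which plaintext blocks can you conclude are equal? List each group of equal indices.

ECB encrypts each block independently with the same key, so equal ciphertext blocks imply equal plaintext blocks.
C[1] = C[3] = 214, so P[1] = P[3].
C[2] = C[4] = C[5] = 135, so P[2] = P[4] = P[5].

P[1] = P[3]; P[2] = P[4] = P[5]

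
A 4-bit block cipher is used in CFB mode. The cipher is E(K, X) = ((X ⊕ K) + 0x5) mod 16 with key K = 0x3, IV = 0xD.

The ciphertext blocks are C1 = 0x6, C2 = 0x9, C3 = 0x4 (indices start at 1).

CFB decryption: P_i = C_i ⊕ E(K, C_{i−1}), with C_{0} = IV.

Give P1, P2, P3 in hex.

P1 = 0x5, P2 = 0x3, P3 = 0xB

P1: E(K, 0xD) = 0x3; 0x6 ⊕ 0x3 = 0x5.
P2: E(K, 0x6) = 0xA; 0x9 ⊕ 0xA = 0x3.
P3: E(K, 0x9) = 0xF; 0x4 ⊕ 0xF = 0xB.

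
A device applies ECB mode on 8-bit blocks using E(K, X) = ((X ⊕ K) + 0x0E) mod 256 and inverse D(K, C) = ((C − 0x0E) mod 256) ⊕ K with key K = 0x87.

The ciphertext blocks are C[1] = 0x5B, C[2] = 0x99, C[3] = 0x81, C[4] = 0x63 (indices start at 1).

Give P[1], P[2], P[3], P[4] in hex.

ECB decryption: P_i = D(K, C_i).
P[1]: D(K, 0x5B) = 0xCA.
P[2]: D(K, 0x99) = 0x0C.
P[3]: D(K, 0x81) = 0xF4.
P[4]: D(K, 0x63) = 0xD2.

P[1] = 0xCA, P[2] = 0x0C, P[3] = 0xF4, P[4] = 0xD2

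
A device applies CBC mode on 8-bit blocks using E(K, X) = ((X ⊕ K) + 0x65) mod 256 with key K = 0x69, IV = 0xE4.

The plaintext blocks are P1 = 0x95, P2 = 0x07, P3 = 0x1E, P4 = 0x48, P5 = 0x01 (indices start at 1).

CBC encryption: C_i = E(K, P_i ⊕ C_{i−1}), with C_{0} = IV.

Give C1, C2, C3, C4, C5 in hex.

C1 = 0x7D, C2 = 0x78, C3 = 0x74, C4 = 0xBA, C5 = 0x37

C1: P1 ⊕ 0xE4 = 0x71; E(K, 0x71) = 0x7D.
C2: P2 ⊕ 0x7D = 0x7A; E(K, 0x7A) = 0x78.
C3: P3 ⊕ 0x78 = 0x66; E(K, 0x66) = 0x74.
C4: P4 ⊕ 0x74 = 0x3C; E(K, 0x3C) = 0xBA.
C5: P5 ⊕ 0xBA = 0xBB; E(K, 0xBB) = 0x37.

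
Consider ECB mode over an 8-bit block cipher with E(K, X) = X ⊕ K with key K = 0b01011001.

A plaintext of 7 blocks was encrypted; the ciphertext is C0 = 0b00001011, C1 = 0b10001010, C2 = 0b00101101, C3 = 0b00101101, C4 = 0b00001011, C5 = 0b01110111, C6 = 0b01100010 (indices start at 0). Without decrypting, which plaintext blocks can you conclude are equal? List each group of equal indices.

P0 = P4; P2 = P3

ECB encrypts each block independently with the same key, so equal ciphertext blocks imply equal plaintext blocks.
C0 = C4 = 0b00001011, so P0 = P4.
C2 = C3 = 0b00101101, so P2 = P3.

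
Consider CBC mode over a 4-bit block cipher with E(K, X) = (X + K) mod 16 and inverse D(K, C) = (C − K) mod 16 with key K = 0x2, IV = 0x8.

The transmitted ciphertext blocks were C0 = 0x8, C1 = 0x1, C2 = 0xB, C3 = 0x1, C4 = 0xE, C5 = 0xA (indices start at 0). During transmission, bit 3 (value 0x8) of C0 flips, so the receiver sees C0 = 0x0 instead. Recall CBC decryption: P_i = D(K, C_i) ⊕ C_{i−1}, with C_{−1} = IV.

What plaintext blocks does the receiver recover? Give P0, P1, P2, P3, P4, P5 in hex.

P0 = 0x6, P1 = 0xF, P2 = 0x8, P3 = 0x4, P4 = 0xD, P5 = 0x6

Only C0 changed, to 0x0. In CBC, a change in C_i garbles P_i and flips the same bit in P_{i+1}. Decrypting the received ciphertext:
P0: D(K, 0x0) = 0xE; 0xE ⊕ 0x8 = 0x6.
P1: D(K, 0x1) = 0xF; 0xF ⊕ 0x0 = 0xF.
P2: D(K, 0xB) = 0x9; 0x9 ⊕ 0x1 = 0x8.
P3: D(K, 0x1) = 0xF; 0xF ⊕ 0xB = 0x4.
P4: D(K, 0xE) = 0xC; 0xC ⊕ 0x1 = 0xD.
P5: D(K, 0xA) = 0x8; 0x8 ⊕ 0xE = 0x6.
Blocks that differ from the original plaintext: P0, P1.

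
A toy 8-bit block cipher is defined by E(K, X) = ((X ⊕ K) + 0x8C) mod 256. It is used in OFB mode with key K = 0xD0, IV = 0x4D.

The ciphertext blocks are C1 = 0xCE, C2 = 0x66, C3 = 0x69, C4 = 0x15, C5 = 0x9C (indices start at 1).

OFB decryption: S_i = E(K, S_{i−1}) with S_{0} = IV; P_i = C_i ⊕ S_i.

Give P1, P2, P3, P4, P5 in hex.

P1 = 0xE7, P2 = 0xE3, P3 = 0x88, P4 = 0xA8, P5 = 0x65

P1: S = E(K, 0x4D) = 0x29; 0xCE ⊕ 0x29 = 0xE7.
P2: S = E(K, 0x29) = 0x85; 0x66 ⊕ 0x85 = 0xE3.
P3: S = E(K, 0x85) = 0xE1; 0x69 ⊕ 0xE1 = 0x88.
P4: S = E(K, 0xE1) = 0xBD; 0x15 ⊕ 0xBD = 0xA8.
P5: S = E(K, 0xBD) = 0xF9; 0x9C ⊕ 0xF9 = 0x65.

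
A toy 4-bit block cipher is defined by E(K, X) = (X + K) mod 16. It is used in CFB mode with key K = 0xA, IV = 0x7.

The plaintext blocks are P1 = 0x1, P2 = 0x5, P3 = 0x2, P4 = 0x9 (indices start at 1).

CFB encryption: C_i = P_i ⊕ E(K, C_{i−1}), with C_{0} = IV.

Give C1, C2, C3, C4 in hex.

C1: E(K, 0x7) = 0x1; 0x1 ⊕ 0x1 = 0x0.
C2: E(K, 0x0) = 0xA; 0x5 ⊕ 0xA = 0xF.
C3: E(K, 0xF) = 0x9; 0x2 ⊕ 0x9 = 0xB.
C4: E(K, 0xB) = 0x5; 0x9 ⊕ 0x5 = 0xC.

C1 = 0x0, C2 = 0xF, C3 = 0xB, C4 = 0xC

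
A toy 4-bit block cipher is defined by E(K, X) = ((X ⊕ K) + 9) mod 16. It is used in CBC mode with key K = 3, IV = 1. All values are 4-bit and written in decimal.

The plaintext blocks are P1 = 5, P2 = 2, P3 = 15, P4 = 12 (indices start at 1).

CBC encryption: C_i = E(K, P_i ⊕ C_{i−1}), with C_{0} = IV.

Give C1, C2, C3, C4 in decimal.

C1 = 0, C2 = 10, C3 = 15, C4 = 9

C1: P1 ⊕ 1 = 4; E(K, 4) = 0.
C2: P2 ⊕ 0 = 2; E(K, 2) = 10.
C3: P3 ⊕ 10 = 5; E(K, 5) = 15.
C4: P4 ⊕ 15 = 3; E(K, 3) = 9.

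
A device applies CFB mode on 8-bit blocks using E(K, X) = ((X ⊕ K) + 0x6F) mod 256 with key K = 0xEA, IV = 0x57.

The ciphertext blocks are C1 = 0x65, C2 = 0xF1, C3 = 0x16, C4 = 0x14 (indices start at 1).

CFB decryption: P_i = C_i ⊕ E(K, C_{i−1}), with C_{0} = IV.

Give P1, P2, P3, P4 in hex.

P1: E(K, 0x57) = 0x2C; 0x65 ⊕ 0x2C = 0x49.
P2: E(K, 0x65) = 0xFE; 0xF1 ⊕ 0xFE = 0x0F.
P3: E(K, 0xF1) = 0x8A; 0x16 ⊕ 0x8A = 0x9C.
P4: E(K, 0x16) = 0x6B; 0x14 ⊕ 0x6B = 0x7F.

P1 = 0x49, P2 = 0x0F, P3 = 0x9C, P4 = 0x7F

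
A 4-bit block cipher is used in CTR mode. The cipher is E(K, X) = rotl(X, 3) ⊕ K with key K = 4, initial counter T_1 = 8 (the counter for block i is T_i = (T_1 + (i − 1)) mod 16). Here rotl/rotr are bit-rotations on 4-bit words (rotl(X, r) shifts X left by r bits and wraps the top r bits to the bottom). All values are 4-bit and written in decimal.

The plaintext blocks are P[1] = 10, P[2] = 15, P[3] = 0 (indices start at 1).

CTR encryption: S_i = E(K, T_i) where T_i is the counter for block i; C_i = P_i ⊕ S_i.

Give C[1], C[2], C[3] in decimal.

C[1] = 10, C[2] = 7, C[3] = 1

C[1]: T = 8, S = E(K, T) = 0; 10 ⊕ 0 = 10.
C[2]: T = 9, S = E(K, T) = 8; 15 ⊕ 8 = 7.
C[3]: T = 10, S = E(K, T) = 1; 0 ⊕ 1 = 1.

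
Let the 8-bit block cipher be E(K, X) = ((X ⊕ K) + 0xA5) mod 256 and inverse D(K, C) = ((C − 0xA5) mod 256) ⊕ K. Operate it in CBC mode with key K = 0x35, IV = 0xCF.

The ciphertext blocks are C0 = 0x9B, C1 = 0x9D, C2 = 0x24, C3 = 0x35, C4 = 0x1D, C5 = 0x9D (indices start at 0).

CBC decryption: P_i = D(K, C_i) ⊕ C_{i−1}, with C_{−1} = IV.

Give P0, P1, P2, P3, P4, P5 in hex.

P0 = 0x0C, P1 = 0x56, P2 = 0xD7, P3 = 0x81, P4 = 0x78, P5 = 0xD0

P0: D(K, 0x9B) = 0xC3; 0xC3 ⊕ 0xCF = 0x0C.
P1: D(K, 0x9D) = 0xCD; 0xCD ⊕ 0x9B = 0x56.
P2: D(K, 0x24) = 0x4A; 0x4A ⊕ 0x9D = 0xD7.
P3: D(K, 0x35) = 0xA5; 0xA5 ⊕ 0x24 = 0x81.
P4: D(K, 0x1D) = 0x4D; 0x4D ⊕ 0x35 = 0x78.
P5: D(K, 0x9D) = 0xCD; 0xCD ⊕ 0x1D = 0xD0.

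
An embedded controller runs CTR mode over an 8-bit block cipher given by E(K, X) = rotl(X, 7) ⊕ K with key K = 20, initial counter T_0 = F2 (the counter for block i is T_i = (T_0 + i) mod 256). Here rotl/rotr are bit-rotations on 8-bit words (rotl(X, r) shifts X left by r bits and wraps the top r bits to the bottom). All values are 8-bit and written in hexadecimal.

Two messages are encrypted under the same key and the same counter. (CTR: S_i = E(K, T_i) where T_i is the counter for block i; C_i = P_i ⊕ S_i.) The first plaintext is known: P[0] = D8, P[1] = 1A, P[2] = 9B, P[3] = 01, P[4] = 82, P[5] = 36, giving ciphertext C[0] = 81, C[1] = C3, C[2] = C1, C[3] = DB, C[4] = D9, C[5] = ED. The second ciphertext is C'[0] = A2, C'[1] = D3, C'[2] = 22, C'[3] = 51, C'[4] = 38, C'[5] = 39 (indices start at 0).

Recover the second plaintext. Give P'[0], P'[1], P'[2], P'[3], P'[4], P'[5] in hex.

P'[0] = FB, P'[1] = 0A, P'[2] = 78, P'[3] = 8B, P'[4] = 63, P'[5] = E2

In CTR with a reused counter, both messages share the same keystream S_i, so C_i ⊕ C'_i = P_i ⊕ P'_i and thus P'_i = P_i ⊕ C_i ⊕ C'_i.
P'[0]: D8 ⊕ 81 ⊕ A2 = FB.
P'[1]: 1A ⊕ C3 ⊕ D3 = 0A.
P'[2]: 9B ⊕ C1 ⊕ 22 = 78.
P'[3]: 01 ⊕ DB ⊕ 51 = 8B.
P'[4]: 82 ⊕ D9 ⊕ 38 = 63.
P'[5]: 36 ⊕ ED ⊕ 39 = E2.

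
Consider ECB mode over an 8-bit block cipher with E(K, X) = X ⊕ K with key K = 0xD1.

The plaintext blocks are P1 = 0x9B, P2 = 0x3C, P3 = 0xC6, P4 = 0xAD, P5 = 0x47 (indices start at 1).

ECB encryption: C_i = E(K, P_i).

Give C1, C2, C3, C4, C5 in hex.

C1 = 0x4A, C2 = 0xED, C3 = 0x17, C4 = 0x7C, C5 = 0x96

C1: E(K, 0x9B) = 0x4A.
C2: E(K, 0x3C) = 0xED.
C3: E(K, 0xC6) = 0x17.
C4: E(K, 0xAD) = 0x7C.
C5: E(K, 0x47) = 0x96.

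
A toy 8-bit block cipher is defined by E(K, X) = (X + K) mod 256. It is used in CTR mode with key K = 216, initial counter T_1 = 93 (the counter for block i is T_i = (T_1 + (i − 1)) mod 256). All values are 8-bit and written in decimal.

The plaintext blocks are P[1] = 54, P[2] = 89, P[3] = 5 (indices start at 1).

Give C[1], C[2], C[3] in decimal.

C[1] = 3, C[2] = 111, C[3] = 50

CTR encryption: S_i = E(K, T_i) where T_i is the counter for block i; C_i = P_i ⊕ S_i.
C[1]: T = 93, S = E(K, T) = 53; 54 ⊕ 53 = 3.
C[2]: T = 94, S = E(K, T) = 54; 89 ⊕ 54 = 111.
C[3]: T = 95, S = E(K, T) = 55; 5 ⊕ 55 = 50.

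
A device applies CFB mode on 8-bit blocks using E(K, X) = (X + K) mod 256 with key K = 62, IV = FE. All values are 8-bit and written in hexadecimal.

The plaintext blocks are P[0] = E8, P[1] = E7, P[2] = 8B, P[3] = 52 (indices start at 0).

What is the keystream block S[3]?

CFB encryption: C_i = P_i ⊕ E(K, C_{i−1}), with C_{−1} = IV.
C[0]: E(K, FE) = 60; E8 ⊕ 60 = 88.
C[1]: E(K, 88) = EA; E7 ⊕ EA = 0D.
C[2]: E(K, 0D) = 6F; 8B ⊕ 6F = E4.
C[3]: E(K, E4) = 46; 52 ⊕ 46 = 14.
So S[3] = 46.

46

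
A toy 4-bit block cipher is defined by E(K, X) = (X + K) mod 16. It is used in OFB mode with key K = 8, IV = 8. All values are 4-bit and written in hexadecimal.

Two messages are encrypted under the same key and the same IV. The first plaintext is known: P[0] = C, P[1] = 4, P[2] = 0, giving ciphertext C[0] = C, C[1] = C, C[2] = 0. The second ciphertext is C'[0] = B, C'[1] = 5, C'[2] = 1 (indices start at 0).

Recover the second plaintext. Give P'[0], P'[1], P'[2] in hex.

In OFB with a reused IV, both messages share the same keystream S_i, so C_i ⊕ C'_i = P_i ⊕ P'_i and thus P'_i = P_i ⊕ C_i ⊕ C'_i.
P'[0]: C ⊕ C ⊕ B = B.
P'[1]: 4 ⊕ C ⊕ 5 = D.
P'[2]: 0 ⊕ 0 ⊕ 1 = 1.

P'[0] = B, P'[1] = D, P'[2] = 1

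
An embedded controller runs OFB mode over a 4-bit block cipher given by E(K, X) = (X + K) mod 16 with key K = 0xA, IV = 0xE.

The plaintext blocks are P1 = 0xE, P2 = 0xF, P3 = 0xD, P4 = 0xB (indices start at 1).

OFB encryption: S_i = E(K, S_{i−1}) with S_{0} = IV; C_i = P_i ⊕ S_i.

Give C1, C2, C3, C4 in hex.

C1: S = E(K, 0xE) = 0x8; 0xE ⊕ 0x8 = 0x6.
C2: S = E(K, 0x8) = 0x2; 0xF ⊕ 0x2 = 0xD.
C3: S = E(K, 0x2) = 0xC; 0xD ⊕ 0xC = 0x1.
C4: S = E(K, 0xC) = 0x6; 0xB ⊕ 0x6 = 0xD.

C1 = 0x6, C2 = 0xD, C3 = 0x1, C4 = 0xD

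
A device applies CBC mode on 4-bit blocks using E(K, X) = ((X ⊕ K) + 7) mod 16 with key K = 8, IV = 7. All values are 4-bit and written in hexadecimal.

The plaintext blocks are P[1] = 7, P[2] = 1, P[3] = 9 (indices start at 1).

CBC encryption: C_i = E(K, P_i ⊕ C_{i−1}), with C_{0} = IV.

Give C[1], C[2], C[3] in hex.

C[1]: P[1] ⊕ 7 = 0; E(K, 0) = F.
C[2]: P[2] ⊕ F = E; E(K, E) = D.
C[3]: P[3] ⊕ D = 4; E(K, 4) = 3.

C[1] = F, C[2] = D, C[3] = 3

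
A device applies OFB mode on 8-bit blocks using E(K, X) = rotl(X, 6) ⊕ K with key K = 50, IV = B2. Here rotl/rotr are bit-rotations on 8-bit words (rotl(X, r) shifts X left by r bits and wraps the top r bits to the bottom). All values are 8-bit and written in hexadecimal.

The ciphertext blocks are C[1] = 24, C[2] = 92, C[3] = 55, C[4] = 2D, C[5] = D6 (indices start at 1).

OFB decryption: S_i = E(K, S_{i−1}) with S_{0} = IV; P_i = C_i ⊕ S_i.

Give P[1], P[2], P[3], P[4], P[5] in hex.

P[1] = D8, P[2] = FD, P[3] = DE, P[4] = 9F, P[5] = 2A

P[1]: S = E(K, B2) = FC; 24 ⊕ FC = D8.
P[2]: S = E(K, FC) = 6F; 92 ⊕ 6F = FD.
P[3]: S = E(K, 6F) = 8B; 55 ⊕ 8B = DE.
P[4]: S = E(K, 8B) = B2; 2D ⊕ B2 = 9F.
P[5]: S = E(K, B2) = FC; D6 ⊕ FC = 2A.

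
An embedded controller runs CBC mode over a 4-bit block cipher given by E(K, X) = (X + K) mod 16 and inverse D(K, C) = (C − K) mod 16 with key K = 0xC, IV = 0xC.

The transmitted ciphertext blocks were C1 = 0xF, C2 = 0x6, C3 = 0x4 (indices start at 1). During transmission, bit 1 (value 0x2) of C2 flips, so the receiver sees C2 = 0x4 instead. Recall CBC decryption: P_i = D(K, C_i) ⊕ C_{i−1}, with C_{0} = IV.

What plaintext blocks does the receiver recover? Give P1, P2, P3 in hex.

Only C2 changed, to 0x4. In CBC, a change in C_i garbles P_i and flips the same bit in P_{i+1}. Decrypting the received ciphertext:
P1: D(K, 0xF) = 0x3; 0x3 ⊕ 0xC = 0xF.
P2: D(K, 0x4) = 0x8; 0x8 ⊕ 0xF = 0x7.
P3: D(K, 0x4) = 0x8; 0x8 ⊕ 0x4 = 0xC.
Blocks that differ from the original plaintext: P2, P3.

P1 = 0xF, P2 = 0x7, P3 = 0xC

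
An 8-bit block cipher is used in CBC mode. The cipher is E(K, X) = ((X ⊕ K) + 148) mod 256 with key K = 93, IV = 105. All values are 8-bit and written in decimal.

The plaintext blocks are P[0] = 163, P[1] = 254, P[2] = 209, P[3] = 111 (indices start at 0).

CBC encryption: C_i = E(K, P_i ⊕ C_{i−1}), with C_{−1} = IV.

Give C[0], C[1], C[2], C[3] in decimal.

C[0] = 43, C[1] = 28, C[2] = 36, C[3] = 170

C[0]: P[0] ⊕ 105 = 202; E(K, 202) = 43.
C[1]: P[1] ⊕ 43 = 213; E(K, 213) = 28.
C[2]: P[2] ⊕ 28 = 205; E(K, 205) = 36.
C[3]: P[3] ⊕ 36 = 75; E(K, 75) = 170.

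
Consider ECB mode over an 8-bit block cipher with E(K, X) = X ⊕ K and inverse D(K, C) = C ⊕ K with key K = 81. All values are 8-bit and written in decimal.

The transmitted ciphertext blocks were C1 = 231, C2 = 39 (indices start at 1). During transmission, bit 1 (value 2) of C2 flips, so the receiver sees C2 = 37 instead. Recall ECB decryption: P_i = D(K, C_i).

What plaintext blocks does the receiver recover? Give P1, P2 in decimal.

Only C2 changed, to 37. In ECB, a change in C_i affects only P_i. Decrypting the received ciphertext:
P1: D(K, 231) = 182.
P2: D(K, 37) = 116.
Blocks that differ from the original plaintext: P2.

P1 = 182, P2 = 116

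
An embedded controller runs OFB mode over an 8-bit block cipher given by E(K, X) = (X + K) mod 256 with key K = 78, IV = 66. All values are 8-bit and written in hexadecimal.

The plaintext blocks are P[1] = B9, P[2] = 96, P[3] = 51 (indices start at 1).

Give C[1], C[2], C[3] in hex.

C[1] = 67, C[2] = C0, C[3] = 9F

OFB encryption: S_i = E(K, S_{i−1}) with S_{0} = IV; C_i = P_i ⊕ S_i.
C[1]: S = E(K, 66) = DE; B9 ⊕ DE = 67.
C[2]: S = E(K, DE) = 56; 96 ⊕ 56 = C0.
C[3]: S = E(K, 56) = CE; 51 ⊕ CE = 9F.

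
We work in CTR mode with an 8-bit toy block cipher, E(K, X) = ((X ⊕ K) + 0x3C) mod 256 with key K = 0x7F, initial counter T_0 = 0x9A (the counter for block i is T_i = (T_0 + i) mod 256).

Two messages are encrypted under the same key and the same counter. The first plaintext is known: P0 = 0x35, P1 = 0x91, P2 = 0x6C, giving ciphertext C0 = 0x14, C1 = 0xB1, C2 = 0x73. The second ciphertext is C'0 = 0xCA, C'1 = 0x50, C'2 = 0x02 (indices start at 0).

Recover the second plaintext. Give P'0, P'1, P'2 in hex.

In CTR with a reused counter, both messages share the same keystream S_i, so C_i ⊕ C'_i = P_i ⊕ P'_i and thus P'_i = P_i ⊕ C_i ⊕ C'_i.
P'0: 0x35 ⊕ 0x14 ⊕ 0xCA = 0xEB.
P'1: 0x91 ⊕ 0xB1 ⊕ 0x50 = 0x70.
P'2: 0x6C ⊕ 0x73 ⊕ 0x02 = 0x1D.

P'0 = 0xEB, P'1 = 0x70, P'2 = 0x1D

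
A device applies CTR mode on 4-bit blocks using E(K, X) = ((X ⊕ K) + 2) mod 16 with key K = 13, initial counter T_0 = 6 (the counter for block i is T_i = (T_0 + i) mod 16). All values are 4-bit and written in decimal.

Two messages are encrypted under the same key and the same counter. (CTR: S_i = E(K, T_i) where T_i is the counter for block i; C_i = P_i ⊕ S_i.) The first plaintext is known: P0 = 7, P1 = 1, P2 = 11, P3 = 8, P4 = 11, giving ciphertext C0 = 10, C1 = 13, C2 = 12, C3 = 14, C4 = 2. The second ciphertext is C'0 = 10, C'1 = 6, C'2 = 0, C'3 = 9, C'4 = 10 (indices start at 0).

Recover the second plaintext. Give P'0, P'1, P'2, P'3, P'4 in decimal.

P'0 = 7, P'1 = 10, P'2 = 7, P'3 = 15, P'4 = 3

In CTR with a reused counter, both messages share the same keystream S_i, so C_i ⊕ C'_i = P_i ⊕ P'_i and thus P'_i = P_i ⊕ C_i ⊕ C'_i.
P'0: 7 ⊕ 10 ⊕ 10 = 7.
P'1: 1 ⊕ 13 ⊕ 6 = 10.
P'2: 11 ⊕ 12 ⊕ 0 = 7.
P'3: 8 ⊕ 14 ⊕ 9 = 15.
P'4: 11 ⊕ 2 ⊕ 10 = 3.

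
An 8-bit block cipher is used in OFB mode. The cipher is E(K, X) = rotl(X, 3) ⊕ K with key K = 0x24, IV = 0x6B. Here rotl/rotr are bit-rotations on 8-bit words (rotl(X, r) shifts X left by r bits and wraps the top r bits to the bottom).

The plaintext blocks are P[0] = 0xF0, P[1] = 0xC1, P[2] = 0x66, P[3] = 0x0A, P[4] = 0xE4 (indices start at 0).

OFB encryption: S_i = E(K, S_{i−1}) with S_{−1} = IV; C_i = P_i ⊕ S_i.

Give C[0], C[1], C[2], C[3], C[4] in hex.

C[0] = 0x8F, C[1] = 0x1E, C[2] = 0xBC, C[3] = 0xF8, C[4] = 0x57

C[0]: S = E(K, 0x6B) = 0x7F; 0xF0 ⊕ 0x7F = 0x8F.
C[1]: S = E(K, 0x7F) = 0xDF; 0xC1 ⊕ 0xDF = 0x1E.
C[2]: S = E(K, 0xDF) = 0xDA; 0x66 ⊕ 0xDA = 0xBC.
C[3]: S = E(K, 0xDA) = 0xF2; 0x0A ⊕ 0xF2 = 0xF8.
C[4]: S = E(K, 0xF2) = 0xB3; 0xE4 ⊕ 0xB3 = 0x57.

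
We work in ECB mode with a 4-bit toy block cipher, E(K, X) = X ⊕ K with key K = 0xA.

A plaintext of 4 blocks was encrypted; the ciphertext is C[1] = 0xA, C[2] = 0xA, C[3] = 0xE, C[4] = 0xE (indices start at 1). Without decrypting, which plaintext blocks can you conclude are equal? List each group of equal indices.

P[1] = P[2]; P[3] = P[4]

ECB encrypts each block independently with the same key, so equal ciphertext blocks imply equal plaintext blocks.
C[1] = C[2] = 0xA, so P[1] = P[2].
C[3] = C[4] = 0xE, so P[3] = P[4].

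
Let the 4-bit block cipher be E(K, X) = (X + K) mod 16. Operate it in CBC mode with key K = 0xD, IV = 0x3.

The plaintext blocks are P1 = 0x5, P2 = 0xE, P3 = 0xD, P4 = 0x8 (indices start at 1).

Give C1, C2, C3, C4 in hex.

CBC encryption: C_i = E(K, P_i ⊕ C_{i−1}), with C_{0} = IV.
C1: P1 ⊕ 0x3 = 0x6; E(K, 0x6) = 0x3.
C2: P2 ⊕ 0x3 = 0xD; E(K, 0xD) = 0xA.
C3: P3 ⊕ 0xA = 0x7; E(K, 0x7) = 0x4.
C4: P4 ⊕ 0x4 = 0xC; E(K, 0xC) = 0x9.

C1 = 0x3, C2 = 0xA, C3 = 0x4, C4 = 0x9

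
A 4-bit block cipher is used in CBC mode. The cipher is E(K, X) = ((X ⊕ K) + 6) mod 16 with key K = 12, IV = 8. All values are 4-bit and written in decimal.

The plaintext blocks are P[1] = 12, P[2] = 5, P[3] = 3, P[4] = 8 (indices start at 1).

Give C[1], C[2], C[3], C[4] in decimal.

CBC encryption: C_i = E(K, P_i ⊕ C_{i−1}), with C_{0} = IV.
C[1]: P[1] ⊕ 8 = 4; E(K, 4) = 14.
C[2]: P[2] ⊕ 14 = 11; E(K, 11) = 13.
C[3]: P[3] ⊕ 13 = 14; E(K, 14) = 8.
C[4]: P[4] ⊕ 8 = 0; E(K, 0) = 2.

C[1] = 14, C[2] = 13, C[3] = 8, C[4] = 2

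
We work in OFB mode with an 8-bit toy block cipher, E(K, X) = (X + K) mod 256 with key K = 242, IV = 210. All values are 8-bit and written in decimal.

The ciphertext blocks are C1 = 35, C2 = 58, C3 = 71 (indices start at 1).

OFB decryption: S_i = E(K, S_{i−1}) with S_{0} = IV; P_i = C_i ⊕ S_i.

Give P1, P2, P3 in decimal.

P1: S = E(K, 210) = 196; 35 ⊕ 196 = 231.
P2: S = E(K, 196) = 182; 58 ⊕ 182 = 140.
P3: S = E(K, 182) = 168; 71 ⊕ 168 = 239.

P1 = 231, P2 = 140, P3 = 239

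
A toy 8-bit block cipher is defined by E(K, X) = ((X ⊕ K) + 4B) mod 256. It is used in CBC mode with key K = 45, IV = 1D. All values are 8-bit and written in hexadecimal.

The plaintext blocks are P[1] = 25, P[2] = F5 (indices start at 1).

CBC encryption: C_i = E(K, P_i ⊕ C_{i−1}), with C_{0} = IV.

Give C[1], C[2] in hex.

C[1]: P[1] ⊕ 1D = 38; E(K, 38) = C8.
C[2]: P[2] ⊕ C8 = 3D; E(K, 3D) = C3.

C[1] = C8, C[2] = C3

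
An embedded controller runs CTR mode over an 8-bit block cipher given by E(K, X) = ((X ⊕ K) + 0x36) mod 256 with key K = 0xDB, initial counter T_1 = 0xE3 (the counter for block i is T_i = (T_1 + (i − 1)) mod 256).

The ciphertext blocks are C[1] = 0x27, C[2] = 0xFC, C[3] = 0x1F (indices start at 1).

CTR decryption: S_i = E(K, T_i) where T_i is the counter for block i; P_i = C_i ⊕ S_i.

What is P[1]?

P[1]: T = 0xE3, S = E(K, T) = 0x6E; 0x27 ⊕ 0x6E = 0x49.

P[1] = 0x49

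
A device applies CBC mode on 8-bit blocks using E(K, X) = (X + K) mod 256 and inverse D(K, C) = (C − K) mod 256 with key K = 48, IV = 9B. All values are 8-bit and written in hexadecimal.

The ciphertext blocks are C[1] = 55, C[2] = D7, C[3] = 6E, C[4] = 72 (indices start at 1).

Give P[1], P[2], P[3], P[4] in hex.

P[1] = 96, P[2] = DA, P[3] = F1, P[4] = 44

CBC decryption: P_i = D(K, C_i) ⊕ C_{i−1}, with C_{0} = IV.
P[1]: D(K, 55) = 0D; 0D ⊕ 9B = 96.
P[2]: D(K, D7) = 8F; 8F ⊕ 55 = DA.
P[3]: D(K, 6E) = 26; 26 ⊕ D7 = F1.
P[4]: D(K, 72) = 2A; 2A ⊕ 6E = 44.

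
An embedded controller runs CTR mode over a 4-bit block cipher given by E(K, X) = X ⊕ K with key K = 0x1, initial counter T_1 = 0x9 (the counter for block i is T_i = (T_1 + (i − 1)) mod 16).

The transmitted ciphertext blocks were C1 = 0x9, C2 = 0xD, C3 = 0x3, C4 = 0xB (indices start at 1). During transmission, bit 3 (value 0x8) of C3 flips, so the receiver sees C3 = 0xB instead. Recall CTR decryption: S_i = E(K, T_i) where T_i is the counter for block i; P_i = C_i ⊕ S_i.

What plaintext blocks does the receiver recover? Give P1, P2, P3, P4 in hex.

P1 = 0x1, P2 = 0x6, P3 = 0x1, P4 = 0x6

Only C3 changed, to 0xB. In CTR, a change in C_i flips the same bit in P_i only; the keystream is unaffected. Decrypting the received ciphertext:
P1: T = 0x9, S = E(K, T) = 0x8; 0x9 ⊕ 0x8 = 0x1.
P2: T = 0xA, S = E(K, T) = 0xB; 0xD ⊕ 0xB = 0x6.
P3: T = 0xB, S = E(K, T) = 0xA; 0xB ⊕ 0xA = 0x1.
P4: T = 0xC, S = E(K, T) = 0xD; 0xB ⊕ 0xD = 0x6.
Blocks that differ from the original plaintext: P3.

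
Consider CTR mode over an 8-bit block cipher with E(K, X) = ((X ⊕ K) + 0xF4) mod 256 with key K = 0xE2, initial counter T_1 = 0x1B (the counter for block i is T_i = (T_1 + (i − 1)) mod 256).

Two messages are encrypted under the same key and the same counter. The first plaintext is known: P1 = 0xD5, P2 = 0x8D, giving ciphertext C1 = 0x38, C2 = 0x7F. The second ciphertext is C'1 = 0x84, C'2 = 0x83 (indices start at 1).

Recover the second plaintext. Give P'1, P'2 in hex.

In CTR with a reused counter, both messages share the same keystream S_i, so C_i ⊕ C'_i = P_i ⊕ P'_i and thus P'_i = P_i ⊕ C_i ⊕ C'_i.
P'1: 0xD5 ⊕ 0x38 ⊕ 0x84 = 0x69.
P'2: 0x8D ⊕ 0x7F ⊕ 0x83 = 0x71.

P'1 = 0x69, P'2 = 0x71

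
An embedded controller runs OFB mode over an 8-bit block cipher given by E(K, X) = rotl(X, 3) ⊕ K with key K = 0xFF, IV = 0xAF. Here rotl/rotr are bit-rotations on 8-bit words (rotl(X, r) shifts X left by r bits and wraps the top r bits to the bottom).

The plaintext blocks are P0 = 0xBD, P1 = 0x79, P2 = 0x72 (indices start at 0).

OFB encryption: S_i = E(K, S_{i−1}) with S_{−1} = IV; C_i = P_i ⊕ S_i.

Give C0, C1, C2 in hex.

C0 = 0x3F, C1 = 0x92, C2 = 0xD2

C0: S = E(K, 0xAF) = 0x82; 0xBD ⊕ 0x82 = 0x3F.
C1: S = E(K, 0x82) = 0xEB; 0x79 ⊕ 0xEB = 0x92.
C2: S = E(K, 0xEB) = 0xA0; 0x72 ⊕ 0xA0 = 0xD2.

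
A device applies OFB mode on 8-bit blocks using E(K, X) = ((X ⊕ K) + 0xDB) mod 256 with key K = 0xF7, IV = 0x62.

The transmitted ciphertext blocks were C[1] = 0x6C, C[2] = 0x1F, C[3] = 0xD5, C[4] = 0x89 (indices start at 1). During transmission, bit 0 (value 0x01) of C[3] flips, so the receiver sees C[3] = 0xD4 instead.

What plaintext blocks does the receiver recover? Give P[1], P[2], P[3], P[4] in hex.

OFB decryption: S_i = E(K, S_{i−1}) with S_{0} = IV; P_i = C_i ⊕ S_i.
Only C[3] changed, to 0xD4. In OFB, a change in C_i flips the same bit in P_i only; the keystream is unaffected. Decrypting the received ciphertext:
P[1]: S = E(K, 0x62) = 0x70; 0x6C ⊕ 0x70 = 0x1C.
P[2]: S = E(K, 0x70) = 0x62; 0x1F ⊕ 0x62 = 0x7D.
P[3]: S = E(K, 0x62) = 0x70; 0xD4 ⊕ 0x70 = 0xA4.
P[4]: S = E(K, 0x70) = 0x62; 0x89 ⊕ 0x62 = 0xEB.
Blocks that differ from the original plaintext: P[3].

P[1] = 0x1C, P[2] = 0x7D, P[3] = 0xA4, P[4] = 0xEB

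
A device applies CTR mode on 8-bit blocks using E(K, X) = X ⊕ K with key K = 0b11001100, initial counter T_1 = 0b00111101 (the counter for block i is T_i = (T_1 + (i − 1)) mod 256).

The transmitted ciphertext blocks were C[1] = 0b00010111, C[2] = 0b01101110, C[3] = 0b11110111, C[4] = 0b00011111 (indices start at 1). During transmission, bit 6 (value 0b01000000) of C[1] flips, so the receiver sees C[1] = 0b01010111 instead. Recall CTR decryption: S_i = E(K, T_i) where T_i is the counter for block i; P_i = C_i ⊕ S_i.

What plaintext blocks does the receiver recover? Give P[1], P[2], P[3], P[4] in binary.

P[1] = 0b10100110, P[2] = 0b10011100, P[3] = 0b00000100, P[4] = 0b10010011

Only C[1] changed, to 0b01010111. In CTR, a change in C_i flips the same bit in P_i only; the keystream is unaffected. Decrypting the received ciphertext:
P[1]: T = 0b00111101, S = E(K, T) = 0b11110001; 0b01010111 ⊕ 0b11110001 = 0b10100110.
P[2]: T = 0b00111110, S = E(K, T) = 0b11110010; 0b01101110 ⊕ 0b11110010 = 0b10011100.
P[3]: T = 0b00111111, S = E(K, T) = 0b11110011; 0b11110111 ⊕ 0b11110011 = 0b00000100.
P[4]: T = 0b01000000, S = E(K, T) = 0b10001100; 0b00011111 ⊕ 0b10001100 = 0b10010011.
Blocks that differ from the original plaintext: P[1].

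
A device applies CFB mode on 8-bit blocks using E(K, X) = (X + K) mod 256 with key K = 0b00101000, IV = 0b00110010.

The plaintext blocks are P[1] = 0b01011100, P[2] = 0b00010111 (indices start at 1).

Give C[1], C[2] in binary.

C[1] = 0b00000110, C[2] = 0b00111001

CFB encryption: C_i = P_i ⊕ E(K, C_{i−1}), with C_{0} = IV.
C[1]: E(K, 0b00110010) = 0b01011010; 0b01011100 ⊕ 0b01011010 = 0b00000110.
C[2]: E(K, 0b00000110) = 0b00101110; 0b00010111 ⊕ 0b00101110 = 0b00111001.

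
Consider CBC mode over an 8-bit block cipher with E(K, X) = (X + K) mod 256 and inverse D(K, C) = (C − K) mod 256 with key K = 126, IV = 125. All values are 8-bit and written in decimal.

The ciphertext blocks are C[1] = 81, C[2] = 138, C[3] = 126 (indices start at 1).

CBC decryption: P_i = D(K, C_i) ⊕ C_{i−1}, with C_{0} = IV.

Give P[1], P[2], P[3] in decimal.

P[1] = 174, P[2] = 93, P[3] = 138

P[1]: D(K, 81) = 211; 211 ⊕ 125 = 174.
P[2]: D(K, 138) = 12; 12 ⊕ 81 = 93.
P[3]: D(K, 126) = 0; 0 ⊕ 138 = 138.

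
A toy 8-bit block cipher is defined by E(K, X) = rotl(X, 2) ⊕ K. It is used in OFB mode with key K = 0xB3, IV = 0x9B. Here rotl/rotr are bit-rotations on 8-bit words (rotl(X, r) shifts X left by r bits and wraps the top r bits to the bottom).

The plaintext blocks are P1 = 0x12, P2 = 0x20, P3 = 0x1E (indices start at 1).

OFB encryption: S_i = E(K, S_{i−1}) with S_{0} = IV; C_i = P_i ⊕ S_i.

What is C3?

C3 = 0xBE

C1: S = E(K, 0x9B) = 0xDD; 0x12 ⊕ 0xDD = 0xCF.
C2: S = E(K, 0xDD) = 0xC4; 0x20 ⊕ 0xC4 = 0xE4.
C3: S = E(K, 0xC4) = 0xA0; 0x1E ⊕ 0xA0 = 0xBE.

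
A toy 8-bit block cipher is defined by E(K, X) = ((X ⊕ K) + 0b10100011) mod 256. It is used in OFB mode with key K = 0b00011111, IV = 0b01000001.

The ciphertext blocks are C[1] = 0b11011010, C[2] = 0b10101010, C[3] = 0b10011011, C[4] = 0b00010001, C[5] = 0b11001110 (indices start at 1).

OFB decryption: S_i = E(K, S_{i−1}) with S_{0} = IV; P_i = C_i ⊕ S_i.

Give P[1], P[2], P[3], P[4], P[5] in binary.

P[1] = 0b11011011, P[2] = 0b01101011, P[3] = 0b00011010, P[4] = 0b01010000, P[5] = 0b11001111

P[1]: S = E(K, 0b01000001) = 0b00000001; 0b11011010 ⊕ 0b00000001 = 0b11011011.
P[2]: S = E(K, 0b00000001) = 0b11000001; 0b10101010 ⊕ 0b11000001 = 0b01101011.
P[3]: S = E(K, 0b11000001) = 0b10000001; 0b10011011 ⊕ 0b10000001 = 0b00011010.
P[4]: S = E(K, 0b10000001) = 0b01000001; 0b00010001 ⊕ 0b01000001 = 0b01010000.
P[5]: S = E(K, 0b01000001) = 0b00000001; 0b11001110 ⊕ 0b00000001 = 0b11001111.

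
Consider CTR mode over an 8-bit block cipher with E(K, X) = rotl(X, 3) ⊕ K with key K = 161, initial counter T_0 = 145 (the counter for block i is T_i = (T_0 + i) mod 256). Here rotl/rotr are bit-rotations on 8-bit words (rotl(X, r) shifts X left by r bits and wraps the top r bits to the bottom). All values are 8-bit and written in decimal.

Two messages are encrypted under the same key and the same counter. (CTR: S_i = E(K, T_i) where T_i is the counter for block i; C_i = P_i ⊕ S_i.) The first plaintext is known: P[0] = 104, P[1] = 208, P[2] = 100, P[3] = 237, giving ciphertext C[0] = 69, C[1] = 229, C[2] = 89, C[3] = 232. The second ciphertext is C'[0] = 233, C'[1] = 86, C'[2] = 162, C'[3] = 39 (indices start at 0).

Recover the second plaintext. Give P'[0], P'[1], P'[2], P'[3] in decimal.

In CTR with a reused counter, both messages share the same keystream S_i, so C_i ⊕ C'_i = P_i ⊕ P'_i and thus P'_i = P_i ⊕ C_i ⊕ C'_i.
P'[0]: 104 ⊕ 69 ⊕ 233 = 196.
P'[1]: 208 ⊕ 229 ⊕ 86 = 99.
P'[2]: 100 ⊕ 89 ⊕ 162 = 159.
P'[3]: 237 ⊕ 232 ⊕ 39 = 34.

P'[0] = 196, P'[1] = 99, P'[2] = 159, P'[3] = 34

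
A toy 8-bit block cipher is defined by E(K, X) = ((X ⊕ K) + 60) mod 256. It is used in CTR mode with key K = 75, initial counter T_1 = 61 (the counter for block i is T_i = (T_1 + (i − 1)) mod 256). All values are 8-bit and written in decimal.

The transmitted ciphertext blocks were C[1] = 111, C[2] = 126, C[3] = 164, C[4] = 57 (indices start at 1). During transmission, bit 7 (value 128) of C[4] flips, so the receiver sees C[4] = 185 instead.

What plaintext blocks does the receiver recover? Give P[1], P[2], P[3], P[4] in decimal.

CTR decryption: S_i = E(K, T_i) where T_i is the counter for block i; P_i = C_i ⊕ S_i.
Only C[4] changed, to 185. In CTR, a change in C_i flips the same bit in P_i only; the keystream is unaffected. Decrypting the received ciphertext:
P[1]: T = 61, S = E(K, T) = 178; 111 ⊕ 178 = 221.
P[2]: T = 62, S = E(K, T) = 177; 126 ⊕ 177 = 207.
P[3]: T = 63, S = E(K, T) = 176; 164 ⊕ 176 = 20.
P[4]: T = 64, S = E(K, T) = 71; 185 ⊕ 71 = 254.
Blocks that differ from the original plaintext: P[4].

P[1] = 221, P[2] = 207, P[3] = 20, P[4] = 254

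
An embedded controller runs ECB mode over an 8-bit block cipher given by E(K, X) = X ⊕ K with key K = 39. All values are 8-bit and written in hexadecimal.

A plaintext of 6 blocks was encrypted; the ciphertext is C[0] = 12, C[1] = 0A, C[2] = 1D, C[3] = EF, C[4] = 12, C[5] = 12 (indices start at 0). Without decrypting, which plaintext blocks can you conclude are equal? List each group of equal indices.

P[0] = P[4] = P[5]

ECB encrypts each block independently with the same key, so equal ciphertext blocks imply equal plaintext blocks.
C[0] = C[4] = C[5] = 12, so P[0] = P[4] = P[5].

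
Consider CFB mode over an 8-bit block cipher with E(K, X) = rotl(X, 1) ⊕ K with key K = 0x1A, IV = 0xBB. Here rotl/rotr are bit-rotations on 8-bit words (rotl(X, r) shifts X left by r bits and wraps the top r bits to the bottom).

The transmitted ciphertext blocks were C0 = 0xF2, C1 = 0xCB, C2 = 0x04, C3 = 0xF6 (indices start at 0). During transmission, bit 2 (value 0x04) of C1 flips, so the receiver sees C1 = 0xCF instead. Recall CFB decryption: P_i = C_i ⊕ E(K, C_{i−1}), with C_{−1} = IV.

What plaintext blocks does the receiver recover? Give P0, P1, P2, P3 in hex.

P0 = 0x9F, P1 = 0x30, P2 = 0x81, P3 = 0xE4

Only C1 changed, to 0xCF. In CFB, a change in C_i flips the same bit in P_i and garbles P_{i+1}. Decrypting the received ciphertext:
P0: E(K, 0xBB) = 0x6D; 0xF2 ⊕ 0x6D = 0x9F.
P1: E(K, 0xF2) = 0xFF; 0xCF ⊕ 0xFF = 0x30.
P2: E(K, 0xCF) = 0x85; 0x04 ⊕ 0x85 = 0x81.
P3: E(K, 0x04) = 0x12; 0xF6 ⊕ 0x12 = 0xE4.
Blocks that differ from the original plaintext: P1, P2.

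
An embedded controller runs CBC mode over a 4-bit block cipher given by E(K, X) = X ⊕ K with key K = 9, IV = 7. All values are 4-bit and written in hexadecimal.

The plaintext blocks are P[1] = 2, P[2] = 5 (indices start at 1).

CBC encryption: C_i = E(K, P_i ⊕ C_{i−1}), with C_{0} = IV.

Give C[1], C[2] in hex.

C[1] = C, C[2] = 0

C[1]: P[1] ⊕ 7 = 5; E(K, 5) = C.
C[2]: P[2] ⊕ C = 9; E(K, 9) = 0.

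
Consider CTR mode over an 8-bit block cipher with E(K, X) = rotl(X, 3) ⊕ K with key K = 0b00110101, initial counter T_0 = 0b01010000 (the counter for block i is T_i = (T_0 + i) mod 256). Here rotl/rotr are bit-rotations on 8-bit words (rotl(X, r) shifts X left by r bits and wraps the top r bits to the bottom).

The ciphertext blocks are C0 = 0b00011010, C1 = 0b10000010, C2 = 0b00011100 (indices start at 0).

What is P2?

P2 = 0b10111011

CTR decryption: S_i = E(K, T_i) where T_i is the counter for block i; P_i = C_i ⊕ S_i.
P2: T = 0b01010010, S = E(K, T) = 0b10100111; 0b00011100 ⊕ 0b10100111 = 0b10111011.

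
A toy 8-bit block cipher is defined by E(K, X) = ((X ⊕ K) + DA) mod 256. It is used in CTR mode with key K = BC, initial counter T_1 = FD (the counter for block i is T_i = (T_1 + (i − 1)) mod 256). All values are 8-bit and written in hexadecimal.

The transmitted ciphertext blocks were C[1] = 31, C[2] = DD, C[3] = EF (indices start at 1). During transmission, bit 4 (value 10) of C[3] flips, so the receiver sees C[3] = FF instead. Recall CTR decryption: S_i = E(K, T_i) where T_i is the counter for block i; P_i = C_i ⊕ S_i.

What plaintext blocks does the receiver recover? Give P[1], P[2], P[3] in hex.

P[1] = 2A, P[2] = C1, P[3] = E2

Only C[3] changed, to FF. In CTR, a change in C_i flips the same bit in P_i only; the keystream is unaffected. Decrypting the received ciphertext:
P[1]: T = FD, S = E(K, T) = 1B; 31 ⊕ 1B = 2A.
P[2]: T = FE, S = E(K, T) = 1C; DD ⊕ 1C = C1.
P[3]: T = FF, S = E(K, T) = 1D; FF ⊕ 1D = E2.
Blocks that differ from the original plaintext: P[3].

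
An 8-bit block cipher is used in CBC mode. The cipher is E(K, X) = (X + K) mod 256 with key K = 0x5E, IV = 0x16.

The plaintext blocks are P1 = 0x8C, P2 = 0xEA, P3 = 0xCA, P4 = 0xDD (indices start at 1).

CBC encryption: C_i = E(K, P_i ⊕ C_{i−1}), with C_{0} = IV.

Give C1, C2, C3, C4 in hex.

C1 = 0xF8, C2 = 0x70, C3 = 0x18, C4 = 0x23

C1: P1 ⊕ 0x16 = 0x9A; E(K, 0x9A) = 0xF8.
C2: P2 ⊕ 0xF8 = 0x12; E(K, 0x12) = 0x70.
C3: P3 ⊕ 0x70 = 0xBA; E(K, 0xBA) = 0x18.
C4: P4 ⊕ 0x18 = 0xC5; E(K, 0xC5) = 0x23.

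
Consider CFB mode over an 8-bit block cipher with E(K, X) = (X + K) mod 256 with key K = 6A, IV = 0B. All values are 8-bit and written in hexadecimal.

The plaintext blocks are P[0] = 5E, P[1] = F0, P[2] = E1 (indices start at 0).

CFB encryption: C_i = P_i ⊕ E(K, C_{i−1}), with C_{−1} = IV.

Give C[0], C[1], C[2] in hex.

C[0]: E(K, 0B) = 75; 5E ⊕ 75 = 2B.
C[1]: E(K, 2B) = 95; F0 ⊕ 95 = 65.
C[2]: E(K, 65) = CF; E1 ⊕ CF = 2E.

C[0] = 2B, C[1] = 65, C[2] = 2E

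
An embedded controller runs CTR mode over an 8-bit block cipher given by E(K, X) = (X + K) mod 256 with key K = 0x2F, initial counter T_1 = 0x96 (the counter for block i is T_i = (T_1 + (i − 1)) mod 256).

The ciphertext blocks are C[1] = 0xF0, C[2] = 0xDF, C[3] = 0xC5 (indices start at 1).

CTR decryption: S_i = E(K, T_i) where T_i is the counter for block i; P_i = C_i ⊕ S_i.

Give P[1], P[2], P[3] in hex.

P[1]: T = 0x96, S = E(K, T) = 0xC5; 0xF0 ⊕ 0xC5 = 0x35.
P[2]: T = 0x97, S = E(K, T) = 0xC6; 0xDF ⊕ 0xC6 = 0x19.
P[3]: T = 0x98, S = E(K, T) = 0xC7; 0xC5 ⊕ 0xC7 = 0x02.

P[1] = 0x35, P[2] = 0x19, P[3] = 0x02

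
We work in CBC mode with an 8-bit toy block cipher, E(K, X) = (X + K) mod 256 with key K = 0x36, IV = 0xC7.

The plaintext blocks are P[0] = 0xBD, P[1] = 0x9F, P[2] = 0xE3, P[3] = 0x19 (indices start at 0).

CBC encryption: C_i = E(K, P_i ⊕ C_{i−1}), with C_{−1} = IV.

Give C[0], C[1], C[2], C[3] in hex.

C[0] = 0xB0, C[1] = 0x65, C[2] = 0xBC, C[3] = 0xDB

C[0]: P[0] ⊕ 0xC7 = 0x7A; E(K, 0x7A) = 0xB0.
C[1]: P[1] ⊕ 0xB0 = 0x2F; E(K, 0x2F) = 0x65.
C[2]: P[2] ⊕ 0x65 = 0x86; E(K, 0x86) = 0xBC.
C[3]: P[3] ⊕ 0xBC = 0xA5; E(K, 0xA5) = 0xDB.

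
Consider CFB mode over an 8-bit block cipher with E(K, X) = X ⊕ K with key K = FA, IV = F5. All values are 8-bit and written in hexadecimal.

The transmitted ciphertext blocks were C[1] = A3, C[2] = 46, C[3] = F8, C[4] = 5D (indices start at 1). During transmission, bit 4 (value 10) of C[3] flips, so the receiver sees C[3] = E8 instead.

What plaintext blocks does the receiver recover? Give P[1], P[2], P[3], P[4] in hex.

CFB decryption: P_i = C_i ⊕ E(K, C_{i−1}), with C_{0} = IV.
Only C[3] changed, to E8. In CFB, a change in C_i flips the same bit in P_i and garbles P_{i+1}. Decrypting the received ciphertext:
P[1]: E(K, F5) = 0F; A3 ⊕ 0F = AC.
P[2]: E(K, A3) = 59; 46 ⊕ 59 = 1F.
P[3]: E(K, 46) = BC; E8 ⊕ BC = 54.
P[4]: E(K, E8) = 12; 5D ⊕ 12 = 4F.
Blocks that differ from the original plaintext: P[3], P[4].

P[1] = AC, P[2] = 1F, P[3] = 54, P[4] = 4F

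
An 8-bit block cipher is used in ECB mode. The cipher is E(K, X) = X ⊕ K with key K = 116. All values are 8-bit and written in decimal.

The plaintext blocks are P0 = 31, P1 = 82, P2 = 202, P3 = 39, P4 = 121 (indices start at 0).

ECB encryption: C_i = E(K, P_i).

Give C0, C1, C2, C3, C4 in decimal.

C0 = 107, C1 = 38, C2 = 190, C3 = 83, C4 = 13

C0: E(K, 31) = 107.
C1: E(K, 82) = 38.
C2: E(K, 202) = 190.
C3: E(K, 39) = 83.
C4: E(K, 121) = 13.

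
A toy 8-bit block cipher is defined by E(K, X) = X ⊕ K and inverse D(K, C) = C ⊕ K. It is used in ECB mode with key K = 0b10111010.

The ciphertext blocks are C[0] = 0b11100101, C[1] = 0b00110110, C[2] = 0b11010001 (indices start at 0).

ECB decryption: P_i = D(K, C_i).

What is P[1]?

P[1] = 0b10001100

P[1]: D(K, 0b00110110) = 0b10001100.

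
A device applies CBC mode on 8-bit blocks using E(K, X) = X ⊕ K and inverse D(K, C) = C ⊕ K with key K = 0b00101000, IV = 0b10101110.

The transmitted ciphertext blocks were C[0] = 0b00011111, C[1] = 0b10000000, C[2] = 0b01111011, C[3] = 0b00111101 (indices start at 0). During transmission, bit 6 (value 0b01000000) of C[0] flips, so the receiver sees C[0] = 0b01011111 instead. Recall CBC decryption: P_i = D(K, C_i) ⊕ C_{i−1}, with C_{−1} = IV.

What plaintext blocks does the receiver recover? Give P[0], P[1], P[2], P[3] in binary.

P[0] = 0b11011001, P[1] = 0b11110111, P[2] = 0b11010011, P[3] = 0b01101110

Only C[0] changed, to 0b01011111. In CBC, a change in C_i garbles P_i and flips the same bit in P_{i+1}. Decrypting the received ciphertext:
P[0]: D(K, 0b01011111) = 0b01110111; 0b01110111 ⊕ 0b10101110 = 0b11011001.
P[1]: D(K, 0b10000000) = 0b10101000; 0b10101000 ⊕ 0b01011111 = 0b11110111.
P[2]: D(K, 0b01111011) = 0b01010011; 0b01010011 ⊕ 0b10000000 = 0b11010011.
P[3]: D(K, 0b00111101) = 0b00010101; 0b00010101 ⊕ 0b01111011 = 0b01101110.
Blocks that differ from the original plaintext: P[0], P[1].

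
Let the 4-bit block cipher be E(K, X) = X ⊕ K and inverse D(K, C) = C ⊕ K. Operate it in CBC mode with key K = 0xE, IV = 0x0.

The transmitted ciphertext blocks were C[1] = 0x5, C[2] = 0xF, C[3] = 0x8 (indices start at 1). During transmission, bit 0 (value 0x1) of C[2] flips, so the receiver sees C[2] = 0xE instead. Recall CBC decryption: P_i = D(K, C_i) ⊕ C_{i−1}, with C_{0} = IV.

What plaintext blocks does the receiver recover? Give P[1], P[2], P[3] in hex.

P[1] = 0xB, P[2] = 0x5, P[3] = 0x8

Only C[2] changed, to 0xE. In CBC, a change in C_i garbles P_i and flips the same bit in P_{i+1}. Decrypting the received ciphertext:
P[1]: D(K, 0x5) = 0xB; 0xB ⊕ 0x0 = 0xB.
P[2]: D(K, 0xE) = 0x0; 0x0 ⊕ 0x5 = 0x5.
P[3]: D(K, 0x8) = 0x6; 0x6 ⊕ 0xE = 0x8.
Blocks that differ from the original plaintext: P[2], P[3].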